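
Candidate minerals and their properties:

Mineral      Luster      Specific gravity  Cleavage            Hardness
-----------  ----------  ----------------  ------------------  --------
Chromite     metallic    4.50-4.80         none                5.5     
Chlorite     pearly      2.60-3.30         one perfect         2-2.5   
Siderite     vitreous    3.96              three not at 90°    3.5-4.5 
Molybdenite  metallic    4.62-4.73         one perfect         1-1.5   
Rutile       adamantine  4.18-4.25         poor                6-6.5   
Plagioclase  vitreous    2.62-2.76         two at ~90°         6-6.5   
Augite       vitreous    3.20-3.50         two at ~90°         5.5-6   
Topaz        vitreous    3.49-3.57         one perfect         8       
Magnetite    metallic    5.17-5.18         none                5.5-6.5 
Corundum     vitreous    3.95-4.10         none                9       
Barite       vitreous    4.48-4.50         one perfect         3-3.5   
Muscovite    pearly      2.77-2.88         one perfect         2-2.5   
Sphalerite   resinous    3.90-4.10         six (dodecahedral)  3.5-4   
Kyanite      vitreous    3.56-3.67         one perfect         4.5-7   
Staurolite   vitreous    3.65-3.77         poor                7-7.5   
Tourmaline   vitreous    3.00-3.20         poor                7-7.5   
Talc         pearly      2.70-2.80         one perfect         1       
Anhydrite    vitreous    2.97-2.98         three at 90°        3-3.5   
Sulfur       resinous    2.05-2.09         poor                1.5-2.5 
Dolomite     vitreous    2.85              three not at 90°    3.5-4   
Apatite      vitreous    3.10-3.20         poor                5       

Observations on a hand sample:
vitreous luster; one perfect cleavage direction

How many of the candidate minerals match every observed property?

Vitreous luster: narrows the field to Siderite, Plagioclase, Augite, Topaz, Corundum, Barite, Kyanite, Staurolite, Tourmaline, Anhydrite, Dolomite, Apatite.
One perfect cleavage direction: narrows the field to Topaz, Barite, Kyanite.
The minerals that satisfy all observations are Barite, Kyanite, Topaz.
That is 3 minerals.

3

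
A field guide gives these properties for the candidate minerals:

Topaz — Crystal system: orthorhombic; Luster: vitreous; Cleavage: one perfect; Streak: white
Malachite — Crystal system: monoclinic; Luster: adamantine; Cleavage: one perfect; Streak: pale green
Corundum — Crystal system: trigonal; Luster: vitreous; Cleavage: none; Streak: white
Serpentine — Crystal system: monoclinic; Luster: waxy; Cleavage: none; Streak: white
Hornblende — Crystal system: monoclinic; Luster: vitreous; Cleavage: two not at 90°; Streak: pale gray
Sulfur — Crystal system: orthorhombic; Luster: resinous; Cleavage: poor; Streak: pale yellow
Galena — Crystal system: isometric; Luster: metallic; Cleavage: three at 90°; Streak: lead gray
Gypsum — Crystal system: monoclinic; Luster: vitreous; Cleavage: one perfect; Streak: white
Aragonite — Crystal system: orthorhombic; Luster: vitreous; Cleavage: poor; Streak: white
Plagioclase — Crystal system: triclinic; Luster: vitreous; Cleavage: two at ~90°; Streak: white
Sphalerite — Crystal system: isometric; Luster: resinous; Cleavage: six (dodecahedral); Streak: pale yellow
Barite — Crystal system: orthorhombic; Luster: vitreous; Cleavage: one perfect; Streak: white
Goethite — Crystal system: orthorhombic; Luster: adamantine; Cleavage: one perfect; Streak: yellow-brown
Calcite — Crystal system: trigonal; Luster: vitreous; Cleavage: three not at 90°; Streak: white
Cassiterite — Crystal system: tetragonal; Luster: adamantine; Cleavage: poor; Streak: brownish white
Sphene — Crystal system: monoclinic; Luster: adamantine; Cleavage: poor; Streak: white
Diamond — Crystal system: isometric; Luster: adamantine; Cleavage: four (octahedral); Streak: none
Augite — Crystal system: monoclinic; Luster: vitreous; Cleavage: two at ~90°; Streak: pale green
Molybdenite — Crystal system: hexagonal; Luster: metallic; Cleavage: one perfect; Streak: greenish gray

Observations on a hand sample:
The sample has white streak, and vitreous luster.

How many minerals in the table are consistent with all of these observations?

7

White streak — Topaz, Corundum, Serpentine, Gypsum, Aragonite, Plagioclase, Barite, Calcite, Sphene remain.
Vitreous luster is inconsistent with Serpentine, Sphene.
The minerals that satisfy all observations are Aragonite, Barite, Calcite, Corundum, Gypsum, Plagioclase, Topaz.
That is 7 minerals.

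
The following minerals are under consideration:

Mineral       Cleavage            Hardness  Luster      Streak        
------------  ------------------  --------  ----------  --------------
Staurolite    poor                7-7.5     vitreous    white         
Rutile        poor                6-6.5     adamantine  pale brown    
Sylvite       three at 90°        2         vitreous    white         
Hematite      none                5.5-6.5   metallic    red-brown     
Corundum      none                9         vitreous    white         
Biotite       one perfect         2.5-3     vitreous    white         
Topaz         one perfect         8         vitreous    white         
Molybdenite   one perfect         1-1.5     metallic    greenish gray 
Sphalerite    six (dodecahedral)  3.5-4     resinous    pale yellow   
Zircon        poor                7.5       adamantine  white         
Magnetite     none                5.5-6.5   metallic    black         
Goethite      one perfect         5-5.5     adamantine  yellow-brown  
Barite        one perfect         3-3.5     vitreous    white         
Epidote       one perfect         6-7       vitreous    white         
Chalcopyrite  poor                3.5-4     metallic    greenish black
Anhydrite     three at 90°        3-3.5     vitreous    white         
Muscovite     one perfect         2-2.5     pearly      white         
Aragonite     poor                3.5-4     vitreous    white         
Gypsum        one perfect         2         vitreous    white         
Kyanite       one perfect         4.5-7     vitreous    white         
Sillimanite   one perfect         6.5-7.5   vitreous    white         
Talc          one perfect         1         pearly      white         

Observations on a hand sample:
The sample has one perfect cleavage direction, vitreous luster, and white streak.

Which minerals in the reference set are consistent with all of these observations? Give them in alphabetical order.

Barite, Biotite, Epidote, Gypsum, Kyanite, Sillimanite, Topaz

One perfect cleavage direction — narrows the field to Biotite, Topaz, Molybdenite, Goethite, Barite, Epidote, Muscovite, Gypsum, Kyanite, Sillimanite, Talc.
Vitreous luster excludes Molybdenite, Goethite, Muscovite, Talc.
White streak — all remaining candidates fit.
Consistent with every observation: Barite, Biotite, Epidote, Gypsum, Kyanite, Sillimanite, Topaz.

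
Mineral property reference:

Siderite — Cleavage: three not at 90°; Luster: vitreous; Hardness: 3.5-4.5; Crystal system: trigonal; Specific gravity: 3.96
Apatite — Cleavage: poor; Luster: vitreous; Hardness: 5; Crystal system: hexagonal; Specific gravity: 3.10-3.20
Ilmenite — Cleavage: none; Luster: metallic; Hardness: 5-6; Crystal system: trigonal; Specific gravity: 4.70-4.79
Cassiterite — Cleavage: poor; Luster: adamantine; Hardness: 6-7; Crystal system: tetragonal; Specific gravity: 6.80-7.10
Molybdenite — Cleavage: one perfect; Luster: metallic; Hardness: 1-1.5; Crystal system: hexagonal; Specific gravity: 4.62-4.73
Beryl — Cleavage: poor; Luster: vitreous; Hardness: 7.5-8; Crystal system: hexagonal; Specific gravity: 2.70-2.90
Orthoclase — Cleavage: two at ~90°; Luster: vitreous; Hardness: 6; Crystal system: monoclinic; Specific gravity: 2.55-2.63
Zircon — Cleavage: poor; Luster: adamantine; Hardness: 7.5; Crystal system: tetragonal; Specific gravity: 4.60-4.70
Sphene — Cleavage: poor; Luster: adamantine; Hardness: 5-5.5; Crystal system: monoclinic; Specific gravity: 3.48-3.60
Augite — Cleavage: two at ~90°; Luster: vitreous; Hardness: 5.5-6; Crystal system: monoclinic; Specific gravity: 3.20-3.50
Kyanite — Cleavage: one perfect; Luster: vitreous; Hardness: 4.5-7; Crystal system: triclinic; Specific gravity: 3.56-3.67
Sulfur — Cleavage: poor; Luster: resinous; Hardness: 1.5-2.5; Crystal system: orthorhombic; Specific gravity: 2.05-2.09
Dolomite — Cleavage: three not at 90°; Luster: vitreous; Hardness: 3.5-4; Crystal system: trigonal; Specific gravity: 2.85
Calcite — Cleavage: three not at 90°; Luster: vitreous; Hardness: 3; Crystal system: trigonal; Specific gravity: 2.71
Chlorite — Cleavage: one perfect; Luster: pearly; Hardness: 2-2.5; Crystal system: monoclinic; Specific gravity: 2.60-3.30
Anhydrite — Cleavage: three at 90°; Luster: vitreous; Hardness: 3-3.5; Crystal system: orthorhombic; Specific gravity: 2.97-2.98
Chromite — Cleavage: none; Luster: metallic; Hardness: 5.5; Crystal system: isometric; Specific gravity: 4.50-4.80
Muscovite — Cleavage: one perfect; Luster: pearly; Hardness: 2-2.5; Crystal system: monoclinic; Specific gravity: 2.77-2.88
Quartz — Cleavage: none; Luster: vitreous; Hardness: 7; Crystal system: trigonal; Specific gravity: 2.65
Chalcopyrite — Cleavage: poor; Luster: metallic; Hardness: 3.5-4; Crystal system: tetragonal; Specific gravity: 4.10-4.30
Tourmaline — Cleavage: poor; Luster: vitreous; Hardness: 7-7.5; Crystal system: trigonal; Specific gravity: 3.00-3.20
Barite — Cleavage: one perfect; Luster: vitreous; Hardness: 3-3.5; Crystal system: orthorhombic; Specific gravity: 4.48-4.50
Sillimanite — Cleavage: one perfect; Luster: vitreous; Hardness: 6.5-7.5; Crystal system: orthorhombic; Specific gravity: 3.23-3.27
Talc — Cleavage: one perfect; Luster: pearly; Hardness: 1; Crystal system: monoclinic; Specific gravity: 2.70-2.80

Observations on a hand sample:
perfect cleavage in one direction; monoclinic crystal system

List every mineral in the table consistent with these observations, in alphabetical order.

Chlorite, Muscovite, Talc

Perfect cleavage in one direction: leaves Molybdenite, Kyanite, Chlorite, Muscovite, Barite, Sillimanite, Talc.
Monoclinic crystal system: leaves Chlorite, Muscovite, Talc.
The minerals that satisfy all observations are Chlorite, Muscovite, Talc.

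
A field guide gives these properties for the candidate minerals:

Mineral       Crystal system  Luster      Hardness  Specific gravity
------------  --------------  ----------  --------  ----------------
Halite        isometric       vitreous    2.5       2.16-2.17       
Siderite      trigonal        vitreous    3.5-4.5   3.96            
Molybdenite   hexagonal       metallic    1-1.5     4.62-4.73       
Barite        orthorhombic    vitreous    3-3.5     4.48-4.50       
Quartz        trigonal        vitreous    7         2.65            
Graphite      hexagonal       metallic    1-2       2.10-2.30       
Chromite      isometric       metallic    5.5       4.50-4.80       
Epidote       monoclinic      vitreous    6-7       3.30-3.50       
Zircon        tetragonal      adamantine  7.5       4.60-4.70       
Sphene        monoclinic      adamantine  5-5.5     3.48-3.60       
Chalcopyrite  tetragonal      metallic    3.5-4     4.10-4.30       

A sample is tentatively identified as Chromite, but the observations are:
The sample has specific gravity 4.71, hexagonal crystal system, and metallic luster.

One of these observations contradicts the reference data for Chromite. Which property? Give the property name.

Specific gravity 4.71: Chromite has SG 4.50-4.80 — consistent.
Hexagonal crystal system: Chromite has isometric system — outside the reference range.
Metallic luster: Chromite has metallic luster — consistent.
Only the crystal system is inconsistent.

crystal system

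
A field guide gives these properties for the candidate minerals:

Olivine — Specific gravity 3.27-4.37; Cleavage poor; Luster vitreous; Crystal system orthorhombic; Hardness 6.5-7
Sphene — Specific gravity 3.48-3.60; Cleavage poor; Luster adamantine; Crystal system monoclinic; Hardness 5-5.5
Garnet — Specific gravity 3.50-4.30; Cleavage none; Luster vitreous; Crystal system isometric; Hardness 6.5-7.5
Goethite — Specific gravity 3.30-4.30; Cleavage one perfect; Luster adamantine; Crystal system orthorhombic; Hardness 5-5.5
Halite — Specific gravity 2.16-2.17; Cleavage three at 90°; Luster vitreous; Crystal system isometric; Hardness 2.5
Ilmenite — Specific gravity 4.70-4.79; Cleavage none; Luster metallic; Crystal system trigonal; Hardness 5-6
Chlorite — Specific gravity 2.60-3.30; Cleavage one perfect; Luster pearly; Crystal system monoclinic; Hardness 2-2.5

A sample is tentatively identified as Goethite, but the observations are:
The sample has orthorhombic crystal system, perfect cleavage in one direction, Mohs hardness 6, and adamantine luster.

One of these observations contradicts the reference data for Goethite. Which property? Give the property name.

hardness

Orthorhombic crystal system: Goethite has orthorhombic system — agrees.
Perfect cleavage in one direction: Goethite has cleavage one perfect — agrees.
Mohs hardness 6: Goethite has hardness 5-5.5 — inconsistent.
Adamantine luster: Goethite has adamantine luster — agrees.
The hardness is the one property that does not fit.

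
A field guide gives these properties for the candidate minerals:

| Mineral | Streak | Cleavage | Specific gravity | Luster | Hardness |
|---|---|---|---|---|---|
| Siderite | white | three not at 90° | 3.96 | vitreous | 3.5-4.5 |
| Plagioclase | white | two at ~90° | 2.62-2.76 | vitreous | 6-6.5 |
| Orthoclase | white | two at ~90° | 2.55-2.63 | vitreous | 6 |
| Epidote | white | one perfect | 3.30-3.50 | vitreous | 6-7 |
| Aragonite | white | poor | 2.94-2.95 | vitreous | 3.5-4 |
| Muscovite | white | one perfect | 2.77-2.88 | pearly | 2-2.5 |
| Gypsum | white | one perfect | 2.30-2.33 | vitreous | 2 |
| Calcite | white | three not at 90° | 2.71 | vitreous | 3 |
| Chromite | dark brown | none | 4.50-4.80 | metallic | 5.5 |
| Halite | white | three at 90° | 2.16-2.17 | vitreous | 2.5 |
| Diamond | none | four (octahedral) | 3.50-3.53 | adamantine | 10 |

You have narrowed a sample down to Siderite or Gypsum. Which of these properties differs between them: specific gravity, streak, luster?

specific gravity

Specific gravity: Siderite 3.96, Gypsum 2.30-2.33 — these differ.
Streak: both white — identical.
Luster: both vitreous — identical.
Specific gravity is the diagnostic property here.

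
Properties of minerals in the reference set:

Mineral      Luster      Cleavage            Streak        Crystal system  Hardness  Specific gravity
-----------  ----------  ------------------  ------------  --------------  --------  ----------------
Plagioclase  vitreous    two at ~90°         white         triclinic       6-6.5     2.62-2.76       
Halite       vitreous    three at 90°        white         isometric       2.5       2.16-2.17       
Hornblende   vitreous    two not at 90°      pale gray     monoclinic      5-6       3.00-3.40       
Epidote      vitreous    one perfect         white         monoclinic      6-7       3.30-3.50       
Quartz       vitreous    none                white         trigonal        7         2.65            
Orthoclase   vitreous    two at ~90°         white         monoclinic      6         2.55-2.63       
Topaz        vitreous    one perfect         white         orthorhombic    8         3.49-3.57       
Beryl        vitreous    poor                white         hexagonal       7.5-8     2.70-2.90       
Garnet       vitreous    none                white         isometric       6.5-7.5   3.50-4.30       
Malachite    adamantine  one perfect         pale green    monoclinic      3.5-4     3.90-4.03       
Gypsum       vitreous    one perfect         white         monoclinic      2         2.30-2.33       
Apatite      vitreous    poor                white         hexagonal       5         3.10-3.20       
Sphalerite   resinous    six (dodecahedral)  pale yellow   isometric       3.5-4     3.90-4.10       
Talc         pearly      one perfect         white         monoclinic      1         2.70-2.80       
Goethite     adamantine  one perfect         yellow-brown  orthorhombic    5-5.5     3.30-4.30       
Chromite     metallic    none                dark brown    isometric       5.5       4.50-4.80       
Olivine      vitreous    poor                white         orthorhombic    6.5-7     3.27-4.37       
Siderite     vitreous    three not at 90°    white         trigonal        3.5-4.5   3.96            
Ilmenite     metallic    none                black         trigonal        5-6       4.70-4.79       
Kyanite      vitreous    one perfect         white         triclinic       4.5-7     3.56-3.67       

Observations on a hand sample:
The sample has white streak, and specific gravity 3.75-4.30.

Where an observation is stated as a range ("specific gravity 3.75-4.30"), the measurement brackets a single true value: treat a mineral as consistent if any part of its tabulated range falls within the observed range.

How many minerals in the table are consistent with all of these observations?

3

White streak rules out Hornblende, Malachite, Sphalerite, Goethite, Chromite, Ilmenite.
Specific gravity 3.75-4.30: leaves Garnet, Olivine, Siderite.
The minerals that satisfy all observations are Garnet, Olivine, Siderite.
That is 3 minerals.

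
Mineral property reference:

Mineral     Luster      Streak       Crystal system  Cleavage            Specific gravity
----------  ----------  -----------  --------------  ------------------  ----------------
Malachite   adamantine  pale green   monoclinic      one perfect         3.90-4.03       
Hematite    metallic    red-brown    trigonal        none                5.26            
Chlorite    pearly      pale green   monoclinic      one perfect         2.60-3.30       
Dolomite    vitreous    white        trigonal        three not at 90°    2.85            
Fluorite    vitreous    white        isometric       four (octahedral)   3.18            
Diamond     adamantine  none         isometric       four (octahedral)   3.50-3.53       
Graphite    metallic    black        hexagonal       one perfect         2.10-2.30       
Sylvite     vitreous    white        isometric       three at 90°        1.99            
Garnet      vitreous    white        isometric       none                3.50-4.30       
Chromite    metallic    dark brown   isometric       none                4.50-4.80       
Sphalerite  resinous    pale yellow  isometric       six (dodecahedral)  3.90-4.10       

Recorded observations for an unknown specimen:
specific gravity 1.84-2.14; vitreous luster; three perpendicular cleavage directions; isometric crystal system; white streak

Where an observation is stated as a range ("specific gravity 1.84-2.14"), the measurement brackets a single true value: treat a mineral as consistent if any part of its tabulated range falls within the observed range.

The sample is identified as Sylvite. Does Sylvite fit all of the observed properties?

Consistent

Specific gravity 1.84-2.14 — is consistent with Sylvite (SG 1.99).
Vitreous luster — is consistent with Sylvite (vitreous luster).
Three perpendicular cleavage directions — is consistent with Sylvite (cleavage three at 90°).
Isometric crystal system — is consistent with Sylvite (isometric system).
White streak — is consistent with Sylvite (white streak).
Nothing contradicts Sylvite.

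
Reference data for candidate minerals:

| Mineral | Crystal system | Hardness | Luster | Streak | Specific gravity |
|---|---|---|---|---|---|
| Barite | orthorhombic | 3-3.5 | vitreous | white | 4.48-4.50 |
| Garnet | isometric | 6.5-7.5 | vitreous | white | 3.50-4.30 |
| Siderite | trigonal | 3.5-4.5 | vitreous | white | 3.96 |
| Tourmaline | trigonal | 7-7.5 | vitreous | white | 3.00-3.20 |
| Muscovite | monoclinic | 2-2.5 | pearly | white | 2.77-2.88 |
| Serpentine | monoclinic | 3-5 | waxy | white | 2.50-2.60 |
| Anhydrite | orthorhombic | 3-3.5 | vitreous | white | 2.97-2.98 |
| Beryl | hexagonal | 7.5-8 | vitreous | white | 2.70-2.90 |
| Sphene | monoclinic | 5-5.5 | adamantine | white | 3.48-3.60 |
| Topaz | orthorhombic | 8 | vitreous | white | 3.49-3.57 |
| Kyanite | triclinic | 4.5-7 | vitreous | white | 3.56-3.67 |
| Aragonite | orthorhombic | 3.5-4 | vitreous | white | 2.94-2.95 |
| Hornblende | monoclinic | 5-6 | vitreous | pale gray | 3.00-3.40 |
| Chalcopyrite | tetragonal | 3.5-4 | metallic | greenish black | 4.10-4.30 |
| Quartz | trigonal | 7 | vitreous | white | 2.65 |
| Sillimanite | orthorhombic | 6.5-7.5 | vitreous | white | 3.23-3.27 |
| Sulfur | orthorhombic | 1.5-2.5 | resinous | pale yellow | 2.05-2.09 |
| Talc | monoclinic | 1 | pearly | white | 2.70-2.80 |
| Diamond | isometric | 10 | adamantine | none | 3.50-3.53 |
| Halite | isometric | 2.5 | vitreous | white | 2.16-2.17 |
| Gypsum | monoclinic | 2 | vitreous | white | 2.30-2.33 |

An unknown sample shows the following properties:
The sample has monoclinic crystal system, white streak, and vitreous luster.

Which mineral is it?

Gypsum

Monoclinic crystal system — narrows the field to Muscovite, Serpentine, Sphene, Hornblende, Talc, Gypsum.
White streak excludes Hornblende.
Vitreous luster — only Gypsum remains.
Gypsum is the sole remaining match.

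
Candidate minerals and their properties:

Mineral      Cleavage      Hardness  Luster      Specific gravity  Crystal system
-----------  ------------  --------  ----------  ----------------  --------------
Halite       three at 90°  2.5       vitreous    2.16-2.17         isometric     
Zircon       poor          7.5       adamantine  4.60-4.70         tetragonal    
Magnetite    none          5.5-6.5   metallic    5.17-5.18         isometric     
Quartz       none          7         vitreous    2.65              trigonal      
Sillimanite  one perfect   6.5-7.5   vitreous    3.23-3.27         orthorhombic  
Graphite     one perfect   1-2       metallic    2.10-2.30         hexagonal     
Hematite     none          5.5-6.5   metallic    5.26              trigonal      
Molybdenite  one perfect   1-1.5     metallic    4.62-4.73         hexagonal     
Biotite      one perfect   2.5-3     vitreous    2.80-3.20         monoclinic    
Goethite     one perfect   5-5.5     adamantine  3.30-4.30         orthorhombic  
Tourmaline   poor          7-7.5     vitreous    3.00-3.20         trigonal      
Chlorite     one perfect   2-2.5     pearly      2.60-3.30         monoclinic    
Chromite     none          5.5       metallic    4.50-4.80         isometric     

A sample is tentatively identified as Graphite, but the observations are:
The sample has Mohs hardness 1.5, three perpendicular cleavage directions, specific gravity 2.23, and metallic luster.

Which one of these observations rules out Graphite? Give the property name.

cleavage

Mohs hardness 1.5: Graphite has hardness 1-2 — within range.
Three perpendicular cleavage directions: Graphite has cleavage one perfect — inconsistent.
Specific gravity 2.23: Graphite has SG 2.10-2.30 — within range.
Metallic luster: Graphite has metallic luster — within range.
Only the cleavage is inconsistent.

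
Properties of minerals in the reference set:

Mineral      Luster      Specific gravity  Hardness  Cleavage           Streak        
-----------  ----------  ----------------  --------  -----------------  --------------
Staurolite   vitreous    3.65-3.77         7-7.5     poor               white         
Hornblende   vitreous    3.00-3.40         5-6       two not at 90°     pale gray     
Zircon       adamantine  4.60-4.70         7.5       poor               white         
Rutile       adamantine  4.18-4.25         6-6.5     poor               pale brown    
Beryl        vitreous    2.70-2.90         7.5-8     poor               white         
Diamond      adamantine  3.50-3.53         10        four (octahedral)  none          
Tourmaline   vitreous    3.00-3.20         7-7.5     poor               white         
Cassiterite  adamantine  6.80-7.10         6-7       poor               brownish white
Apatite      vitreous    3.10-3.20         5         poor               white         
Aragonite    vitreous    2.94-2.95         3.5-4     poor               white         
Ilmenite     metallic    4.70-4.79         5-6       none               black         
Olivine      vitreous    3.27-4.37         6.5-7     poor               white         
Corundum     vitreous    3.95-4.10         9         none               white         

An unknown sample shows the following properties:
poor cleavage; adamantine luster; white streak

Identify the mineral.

Poor cleavage rules out Hornblende, Diamond, Ilmenite, Corundum.
Adamantine luster — leaves Zircon, Rutile, Cassiterite.
White streak — Zircon remains.
Zircon is the sole remaining match.

Zircon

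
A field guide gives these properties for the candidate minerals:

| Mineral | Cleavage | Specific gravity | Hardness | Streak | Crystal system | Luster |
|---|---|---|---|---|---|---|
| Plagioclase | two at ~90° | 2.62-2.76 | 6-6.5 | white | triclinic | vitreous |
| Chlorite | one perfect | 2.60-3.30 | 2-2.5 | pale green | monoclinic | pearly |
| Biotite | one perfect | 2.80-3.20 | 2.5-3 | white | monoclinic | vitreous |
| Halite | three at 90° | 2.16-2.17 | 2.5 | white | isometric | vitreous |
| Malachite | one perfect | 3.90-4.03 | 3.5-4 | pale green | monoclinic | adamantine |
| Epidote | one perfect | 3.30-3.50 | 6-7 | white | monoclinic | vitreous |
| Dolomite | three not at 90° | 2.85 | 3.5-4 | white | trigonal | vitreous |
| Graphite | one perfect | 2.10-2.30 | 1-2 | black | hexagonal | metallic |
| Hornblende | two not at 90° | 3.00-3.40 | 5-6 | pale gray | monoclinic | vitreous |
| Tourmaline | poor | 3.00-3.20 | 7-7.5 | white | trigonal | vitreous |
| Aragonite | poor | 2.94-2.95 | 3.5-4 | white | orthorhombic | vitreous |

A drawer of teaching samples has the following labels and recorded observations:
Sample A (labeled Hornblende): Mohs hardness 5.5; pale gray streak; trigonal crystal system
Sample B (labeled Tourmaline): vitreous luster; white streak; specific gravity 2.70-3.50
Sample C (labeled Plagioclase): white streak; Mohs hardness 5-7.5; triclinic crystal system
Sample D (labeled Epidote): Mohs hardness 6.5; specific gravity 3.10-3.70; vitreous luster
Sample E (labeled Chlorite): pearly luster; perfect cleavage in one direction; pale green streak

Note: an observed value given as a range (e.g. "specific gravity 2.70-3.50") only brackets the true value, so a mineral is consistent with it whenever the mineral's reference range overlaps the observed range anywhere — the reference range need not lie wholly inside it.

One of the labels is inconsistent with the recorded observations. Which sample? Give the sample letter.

Sample A: trigonal crystal system is outside the reference for Hornblende (monoclinic system) — mislabeled.
Sample B: all recorded properties match Tourmaline.
Sample C: all recorded properties match Plagioclase.
Sample D: all recorded properties match Epidote.
Sample E: all recorded properties match Chlorite.
Sample A is the mislabeled one.

A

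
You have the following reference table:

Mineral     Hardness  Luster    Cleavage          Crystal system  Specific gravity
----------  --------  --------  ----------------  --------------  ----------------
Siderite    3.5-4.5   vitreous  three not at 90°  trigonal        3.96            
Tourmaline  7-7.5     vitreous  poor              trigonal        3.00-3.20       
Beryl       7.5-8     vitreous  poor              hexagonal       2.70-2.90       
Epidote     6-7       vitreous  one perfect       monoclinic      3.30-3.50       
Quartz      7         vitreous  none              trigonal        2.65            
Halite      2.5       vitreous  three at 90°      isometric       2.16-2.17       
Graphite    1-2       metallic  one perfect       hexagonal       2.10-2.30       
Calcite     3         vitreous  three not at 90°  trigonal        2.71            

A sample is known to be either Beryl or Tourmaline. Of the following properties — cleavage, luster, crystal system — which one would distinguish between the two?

Cleavage: both poor — same for both.
Luster: both vitreous — same for both.
Crystal system: Beryl hexagonal, Tourmaline trigonal — these differ.
Only crystal system differs between Beryl and Tourmaline among the listed tests.

crystal system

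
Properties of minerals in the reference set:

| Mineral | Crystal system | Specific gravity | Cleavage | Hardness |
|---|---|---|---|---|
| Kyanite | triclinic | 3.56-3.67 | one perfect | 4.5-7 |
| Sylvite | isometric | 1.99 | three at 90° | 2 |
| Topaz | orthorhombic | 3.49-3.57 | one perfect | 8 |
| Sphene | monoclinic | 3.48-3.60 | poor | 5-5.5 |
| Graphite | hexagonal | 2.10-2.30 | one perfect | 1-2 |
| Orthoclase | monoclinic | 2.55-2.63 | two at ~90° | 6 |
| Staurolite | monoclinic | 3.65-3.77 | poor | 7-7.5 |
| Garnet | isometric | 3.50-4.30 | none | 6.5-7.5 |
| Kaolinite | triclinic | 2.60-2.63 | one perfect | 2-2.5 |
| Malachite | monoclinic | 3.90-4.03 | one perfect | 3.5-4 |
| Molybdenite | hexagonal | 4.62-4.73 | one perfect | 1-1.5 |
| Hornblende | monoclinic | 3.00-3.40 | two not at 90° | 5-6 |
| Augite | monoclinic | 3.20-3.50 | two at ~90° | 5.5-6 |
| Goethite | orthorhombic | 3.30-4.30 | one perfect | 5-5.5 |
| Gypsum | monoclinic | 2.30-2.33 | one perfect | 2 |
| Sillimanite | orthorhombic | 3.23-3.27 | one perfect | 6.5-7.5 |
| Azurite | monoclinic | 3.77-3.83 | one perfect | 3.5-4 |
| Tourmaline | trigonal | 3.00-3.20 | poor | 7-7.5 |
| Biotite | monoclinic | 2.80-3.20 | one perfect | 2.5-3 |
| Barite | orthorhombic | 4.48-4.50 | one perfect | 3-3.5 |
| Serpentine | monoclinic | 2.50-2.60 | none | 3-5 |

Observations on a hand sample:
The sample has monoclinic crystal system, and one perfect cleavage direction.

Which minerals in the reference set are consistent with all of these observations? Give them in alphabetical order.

Monoclinic crystal system — only Sphene, Orthoclase, Staurolite, Malachite, Hornblende, Augite, Gypsum, Azurite, Biotite, Serpentine remain.
One perfect cleavage direction — narrows the field to Malachite, Gypsum, Azurite, Biotite.
The minerals that satisfy all observations are Azurite, Biotite, Gypsum, Malachite.

Azurite, Biotite, Gypsum, Malachite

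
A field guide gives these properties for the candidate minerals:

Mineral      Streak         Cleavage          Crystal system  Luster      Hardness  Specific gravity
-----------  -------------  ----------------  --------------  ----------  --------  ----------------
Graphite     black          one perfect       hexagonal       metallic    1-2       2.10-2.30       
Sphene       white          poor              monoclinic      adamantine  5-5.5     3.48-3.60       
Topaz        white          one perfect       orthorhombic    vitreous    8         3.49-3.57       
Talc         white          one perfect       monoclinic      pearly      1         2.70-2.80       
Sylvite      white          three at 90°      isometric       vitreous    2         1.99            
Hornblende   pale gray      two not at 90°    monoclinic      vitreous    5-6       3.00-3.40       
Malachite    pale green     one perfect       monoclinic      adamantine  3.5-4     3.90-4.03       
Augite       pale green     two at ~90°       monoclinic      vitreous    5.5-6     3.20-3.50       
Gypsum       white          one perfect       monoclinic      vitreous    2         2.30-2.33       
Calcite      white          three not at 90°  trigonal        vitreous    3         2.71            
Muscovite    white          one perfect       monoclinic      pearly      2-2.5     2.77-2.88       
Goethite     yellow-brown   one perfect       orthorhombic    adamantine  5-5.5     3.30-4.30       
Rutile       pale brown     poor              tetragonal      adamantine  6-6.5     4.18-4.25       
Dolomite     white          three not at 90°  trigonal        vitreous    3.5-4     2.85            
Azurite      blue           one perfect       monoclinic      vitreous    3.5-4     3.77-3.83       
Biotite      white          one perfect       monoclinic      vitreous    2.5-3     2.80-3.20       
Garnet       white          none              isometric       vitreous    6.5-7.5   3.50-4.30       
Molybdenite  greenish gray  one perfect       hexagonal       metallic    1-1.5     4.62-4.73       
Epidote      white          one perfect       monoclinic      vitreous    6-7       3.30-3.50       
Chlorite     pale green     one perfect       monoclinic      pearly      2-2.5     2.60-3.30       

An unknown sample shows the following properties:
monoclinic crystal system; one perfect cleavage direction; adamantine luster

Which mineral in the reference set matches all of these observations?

Malachite

Monoclinic crystal system: Sphene, Talc, Hornblende, Malachite, Augite, Gypsum, Muscovite, Azurite, Biotite, Epidote, Chlorite remain.
One perfect cleavage direction eliminates Sphene, Hornblende, Augite.
Adamantine luster: narrows the field to Malachite.
Only Malachite satisfies all observations.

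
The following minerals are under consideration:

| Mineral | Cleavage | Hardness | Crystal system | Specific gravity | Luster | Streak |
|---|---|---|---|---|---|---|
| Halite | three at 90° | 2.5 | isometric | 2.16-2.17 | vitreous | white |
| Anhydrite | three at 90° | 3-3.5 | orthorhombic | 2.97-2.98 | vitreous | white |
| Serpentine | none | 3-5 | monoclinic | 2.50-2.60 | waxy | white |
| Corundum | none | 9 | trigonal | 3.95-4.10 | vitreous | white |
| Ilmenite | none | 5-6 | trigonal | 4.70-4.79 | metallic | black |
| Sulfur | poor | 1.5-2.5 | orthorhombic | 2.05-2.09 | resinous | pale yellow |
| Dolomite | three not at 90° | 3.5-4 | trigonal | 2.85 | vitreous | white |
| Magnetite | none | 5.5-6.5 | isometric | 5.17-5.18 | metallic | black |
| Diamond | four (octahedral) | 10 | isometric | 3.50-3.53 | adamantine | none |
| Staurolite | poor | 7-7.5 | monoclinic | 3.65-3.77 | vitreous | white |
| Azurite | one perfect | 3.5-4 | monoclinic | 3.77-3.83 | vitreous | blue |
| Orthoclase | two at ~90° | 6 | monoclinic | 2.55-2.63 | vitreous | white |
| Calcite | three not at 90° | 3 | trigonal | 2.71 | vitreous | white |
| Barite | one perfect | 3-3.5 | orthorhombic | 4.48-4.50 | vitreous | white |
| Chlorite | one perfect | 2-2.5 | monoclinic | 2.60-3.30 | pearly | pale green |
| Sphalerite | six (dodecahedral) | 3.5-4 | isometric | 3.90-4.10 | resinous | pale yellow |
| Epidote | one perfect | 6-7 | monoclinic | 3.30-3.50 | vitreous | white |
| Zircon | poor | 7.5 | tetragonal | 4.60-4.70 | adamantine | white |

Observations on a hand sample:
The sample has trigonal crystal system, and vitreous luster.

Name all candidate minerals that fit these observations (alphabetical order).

Trigonal crystal system — leaves Corundum, Ilmenite, Dolomite, Calcite.
Vitreous luster is inconsistent with Ilmenite.
Remaining candidates: Calcite, Corundum, Dolomite.

Calcite, Corundum, Dolomite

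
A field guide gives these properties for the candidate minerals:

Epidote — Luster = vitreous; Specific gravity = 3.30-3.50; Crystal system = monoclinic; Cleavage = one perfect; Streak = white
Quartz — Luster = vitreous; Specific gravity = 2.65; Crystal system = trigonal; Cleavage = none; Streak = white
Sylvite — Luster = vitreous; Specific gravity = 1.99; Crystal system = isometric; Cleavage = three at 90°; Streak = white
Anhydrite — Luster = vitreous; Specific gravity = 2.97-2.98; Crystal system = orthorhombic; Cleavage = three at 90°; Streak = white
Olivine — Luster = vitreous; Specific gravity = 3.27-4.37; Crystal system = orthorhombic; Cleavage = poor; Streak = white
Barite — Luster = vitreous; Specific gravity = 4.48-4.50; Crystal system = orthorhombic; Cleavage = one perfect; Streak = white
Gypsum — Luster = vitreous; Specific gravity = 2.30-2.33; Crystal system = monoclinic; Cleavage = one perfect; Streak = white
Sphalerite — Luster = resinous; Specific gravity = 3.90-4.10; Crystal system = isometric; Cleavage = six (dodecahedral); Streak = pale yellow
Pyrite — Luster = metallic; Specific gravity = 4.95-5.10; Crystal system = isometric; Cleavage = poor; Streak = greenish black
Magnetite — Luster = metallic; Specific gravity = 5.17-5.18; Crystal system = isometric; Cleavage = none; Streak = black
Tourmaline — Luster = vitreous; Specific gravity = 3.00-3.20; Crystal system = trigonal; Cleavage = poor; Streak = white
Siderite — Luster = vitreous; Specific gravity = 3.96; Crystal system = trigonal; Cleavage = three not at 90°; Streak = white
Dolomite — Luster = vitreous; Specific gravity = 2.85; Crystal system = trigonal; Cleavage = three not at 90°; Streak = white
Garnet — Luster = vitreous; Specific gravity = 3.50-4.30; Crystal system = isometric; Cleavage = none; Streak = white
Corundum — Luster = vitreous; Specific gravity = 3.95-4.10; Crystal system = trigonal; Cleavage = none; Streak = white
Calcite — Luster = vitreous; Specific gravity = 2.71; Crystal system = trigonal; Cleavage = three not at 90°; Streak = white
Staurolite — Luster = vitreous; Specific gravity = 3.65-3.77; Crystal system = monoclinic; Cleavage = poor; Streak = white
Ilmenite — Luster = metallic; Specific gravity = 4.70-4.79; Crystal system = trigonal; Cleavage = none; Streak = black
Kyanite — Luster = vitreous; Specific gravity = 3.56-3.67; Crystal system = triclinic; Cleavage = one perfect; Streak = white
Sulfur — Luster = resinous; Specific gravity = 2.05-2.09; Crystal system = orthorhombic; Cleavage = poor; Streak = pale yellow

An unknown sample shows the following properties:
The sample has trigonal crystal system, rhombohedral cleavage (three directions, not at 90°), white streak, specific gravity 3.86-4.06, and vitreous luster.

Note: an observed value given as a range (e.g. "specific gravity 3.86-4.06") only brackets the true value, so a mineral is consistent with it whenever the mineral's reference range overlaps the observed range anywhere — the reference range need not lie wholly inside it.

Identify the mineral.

Siderite

Trigonal crystal system — leaves Quartz, Tourmaline, Siderite, Dolomite, Corundum, Calcite, Ilmenite.
Rhombohedral cleavage (three directions, not at 90°) — narrows the field to Siderite, Dolomite, Calcite.
White streak — no further eliminations.
Specific gravity 3.86-4.06 — Siderite remains.
Vitreous luster — all remaining candidates fit.
Siderite is the sole remaining match.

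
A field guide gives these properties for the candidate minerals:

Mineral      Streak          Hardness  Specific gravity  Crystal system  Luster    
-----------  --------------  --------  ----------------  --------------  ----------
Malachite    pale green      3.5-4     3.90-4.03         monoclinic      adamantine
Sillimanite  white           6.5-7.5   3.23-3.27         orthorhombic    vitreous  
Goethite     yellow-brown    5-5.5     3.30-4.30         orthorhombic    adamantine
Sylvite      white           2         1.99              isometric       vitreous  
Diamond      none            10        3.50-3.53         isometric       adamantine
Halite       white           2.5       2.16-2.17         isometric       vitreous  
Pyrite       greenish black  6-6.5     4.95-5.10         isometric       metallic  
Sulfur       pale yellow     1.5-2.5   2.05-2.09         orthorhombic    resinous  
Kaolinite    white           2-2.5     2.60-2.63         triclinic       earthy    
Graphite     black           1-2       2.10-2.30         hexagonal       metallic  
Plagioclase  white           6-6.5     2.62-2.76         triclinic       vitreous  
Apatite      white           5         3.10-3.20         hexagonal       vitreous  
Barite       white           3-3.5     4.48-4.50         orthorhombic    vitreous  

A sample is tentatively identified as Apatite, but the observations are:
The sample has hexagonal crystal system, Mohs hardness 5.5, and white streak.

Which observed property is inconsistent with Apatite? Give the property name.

hardness

Hexagonal crystal system: Apatite has hexagonal system — consistent.
Mohs hardness 5.5: Apatite has hardness 5 — does not match.
White streak: Apatite has white streak — consistent.
Everything matches except the hardness.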